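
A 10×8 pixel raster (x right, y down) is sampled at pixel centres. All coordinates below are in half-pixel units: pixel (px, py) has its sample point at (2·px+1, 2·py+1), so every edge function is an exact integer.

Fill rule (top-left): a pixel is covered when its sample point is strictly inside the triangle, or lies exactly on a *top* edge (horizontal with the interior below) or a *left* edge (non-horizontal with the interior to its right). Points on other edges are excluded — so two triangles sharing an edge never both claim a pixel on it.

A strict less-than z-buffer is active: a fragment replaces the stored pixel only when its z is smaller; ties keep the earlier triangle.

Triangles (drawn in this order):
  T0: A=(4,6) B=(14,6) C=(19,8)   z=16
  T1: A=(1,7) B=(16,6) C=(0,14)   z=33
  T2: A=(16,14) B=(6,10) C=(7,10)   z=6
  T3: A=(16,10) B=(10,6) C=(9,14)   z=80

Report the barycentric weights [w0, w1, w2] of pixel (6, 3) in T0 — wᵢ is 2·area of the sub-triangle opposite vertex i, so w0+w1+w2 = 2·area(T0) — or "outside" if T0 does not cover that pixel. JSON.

T0:
  2·area = 20
  edge (4, 6)→(14, 6): d=(10,0) top-left  bias=+0
  edge (14, 6)→(19, 8): d=(5,2) right/bottom  bias=-1
  edge (19, 8)→(4, 6): d=(-15,-2) top-left  bias=+0
    (6,3)@(13, 7): e=[10,7,3] → #
    (7,3)@(15, 7): e=[10,3,7] → #
    (8,3)@(17, 7): e=[10,-1,11] → ·
    (6,4)@(13, 9): e=[30,17,-27] → ·
    (7,4)@(15, 9): e=[30,13,-23] → ·
  covered (2 px):
    · · · · · · · · · ·
    · · · · · · · · · ·
    · · · · · · · · · ·
    · · · · · · # # · ·
    · · · · · · · · · ·
    · · · · · · · · · ·
    · · · · · · · · · ·
    · · · · · · · · · ·
T1:
  2·area = 104
  edge (1, 7)→(16, 6): d=(15,-1) top-left  bias=+0
  edge (16, 6)→(0, 14): d=(-16,8) right/bottom  bias=-1
  edge (0, 14)→(1, 7): d=(1,-7) top-left  bias=+0
    (0,3)@(1, 7): e=[0,104,0] → #  [on edge]
    (1,3)@(3, 7): e=[2,88,14] → #
    (2,3)@(5, 7): e=[4,72,28] → #
    (3,3)@(7, 7): e=[6,56,42] → #
    (4,3)@(9, 7): e=[8,40,56] → #
    (5,3)@(11, 7): e=[10,24,70] → #
    (6,3)@(13, 7): e=[12,8,84] → #
    (7,3)@(15, 7): e=[14,-8,98] → ·
    (0,4)@(1, 9): e=[30,72,2] → #
    (5,4)@(11, 9): e=[40,-8,72] → ·
    (6,4)@(13, 9): e=[42,-24,86] → ·
    (0,5)@(1, 11): e=[60,40,4] → #
  covered (16 px):
    · · · · · · · · · ·
    · · · · · · · · · ·
    · · · · · · · · · ·
    # # # # # # # · · ·
    # # # # # · · · · ·
    # # # · · · · · · ·
    # · · · · · · · · ·
    · · · · · · · · · ·
T2:
  2·area = 4
  edge (16, 14)→(6, 10): d=(-10,-4) top-left  bias=+0
  edge (6, 10)→(7, 10): d=(1,0) top-left  bias=+0
  edge (7, 10)→(16, 14): d=(9,4) right/bottom  bias=-1
    (4,5)@(9, 11): e=[2,1,1] → #
    (5,5)@(11, 11): e=[10,1,-7] → ·
    (4,6)@(9, 13): e=[-18,3,19] → ·
  covered (1 px):
    · · · · · · · · · ·
    · · · · · · · · · ·
    · · · · · · · · · ·
    · · · · · · · · · ·
    · · · · · · · · · ·
    · · · · # · · · · ·
    · · · · · · · · · ·
    · · · · · · · · · ·
T3:
  2·area = 52  (B↔C swapped to make it positive)
  edge (16, 10)→(9, 14): d=(-7,4) right/bottom  bias=-1
  edge (9, 14)→(10, 6): d=(1,-8) top-left  bias=+0
  edge (10, 6)→(16, 10): d=(6,4) right/bottom  bias=-1
    (5,3)@(11, 7): e=[41,9,2] → #
    (6,3)@(13, 7): e=[33,25,-6] → ·
    (5,4)@(11, 9): e=[27,11,14] → #
    (6,4)@(13, 9): e=[19,27,6] → #
    (7,4)@(15, 9): e=[11,43,-2] → ·
    (5,5)@(11, 11): e=[13,13,26] → #
    (7,5)@(15, 11): e=[-3,45,10] → ·
    (5,6)@(11, 13): e=[-1,15,38] → ·
    (6,6)@(13, 13): e=[-9,31,30] → ·
  covered (5 px):
    · · · · · · · · · ·
    · · · · · · · · · ·
    · · · · · · · · · ·
    · · · · · # · · · ·
    · · · · · # # · · ·
    · · · · · # # · · ·
    · · · · · · · · · ·
    · · · · · · · · · ·

Final: [7,3,10]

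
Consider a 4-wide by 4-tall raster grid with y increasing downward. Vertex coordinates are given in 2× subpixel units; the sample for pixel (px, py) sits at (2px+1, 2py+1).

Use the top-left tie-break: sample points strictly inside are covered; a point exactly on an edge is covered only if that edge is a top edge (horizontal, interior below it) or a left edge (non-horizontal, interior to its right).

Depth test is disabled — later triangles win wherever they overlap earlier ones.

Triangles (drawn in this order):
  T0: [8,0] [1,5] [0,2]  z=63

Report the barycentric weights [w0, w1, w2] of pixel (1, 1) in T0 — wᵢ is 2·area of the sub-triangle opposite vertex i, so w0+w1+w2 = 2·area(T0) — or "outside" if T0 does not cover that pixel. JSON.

T0:
  2·area = 26
  edge (8, 0)→(1, 5): d=(-7,5) right/bottom  bias=-1
  edge (1, 5)→(0, 2): d=(-1,-3) top-left  bias=+0
  edge (0, 2)→(8, 0): d=(8,-2) top-left  bias=+0
    (2,0)@(5, 1): e=[8,16,2] → X
    (3,0)@(7, 1): e=[-2,22,6] → .
    (0,1)@(1, 3): e=[14,2,10] → X
    (1,1)@(3, 3): e=[4,8,14] → X
    (2,1)@(5, 3): e=[-6,14,18] → .
    (0,2)@(1, 5): e=[0,0,26] → .  [on edge]
    (1,2)@(3, 5): e=[-10,6,30] → .
  covered (3 px):
    . . X .
    X X . .
    . . . .
    . . . .

Result: [8,14,4]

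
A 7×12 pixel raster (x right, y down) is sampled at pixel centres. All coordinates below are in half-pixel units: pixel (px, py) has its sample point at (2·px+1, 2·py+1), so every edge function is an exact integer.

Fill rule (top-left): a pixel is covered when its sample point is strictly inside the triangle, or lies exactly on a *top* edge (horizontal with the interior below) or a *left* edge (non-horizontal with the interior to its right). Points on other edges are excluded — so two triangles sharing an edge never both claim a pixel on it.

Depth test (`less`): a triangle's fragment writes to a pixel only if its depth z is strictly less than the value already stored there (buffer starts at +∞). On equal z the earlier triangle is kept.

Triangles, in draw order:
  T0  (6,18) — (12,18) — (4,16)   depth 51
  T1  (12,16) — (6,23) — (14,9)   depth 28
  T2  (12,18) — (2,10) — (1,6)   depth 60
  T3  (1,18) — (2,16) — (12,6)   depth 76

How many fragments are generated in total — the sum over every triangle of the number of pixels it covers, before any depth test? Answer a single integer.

T0:
  2·area = 12  (B↔C swapped to make it positive)
  edge (6, 18)→(4, 16): d=(-2,-2) top-left  bias=+0
  edge (4, 16)→(12, 18): d=(8,2) right/bottom  bias=-1
  edge (12, 18)→(6, 18): d=(-6,0) right/bottom  bias=-1
    (0,6)@(1, 13): e=[0,-18,30] → .  [on edge]
    (1,7)@(3, 15): e=[0,-6,18] → .  [on edge]
    (2,8)@(5, 17): e=[0,6,6] → X  [on edge]
    (3,8)@(7, 17): e=[4,2,6] → X
    (4,8)@(9, 17): e=[8,-2,6] → .
    (2,9)@(5, 19): e=[-4,22,-6] → .
    (3,9)@(7, 19): e=[0,18,-6] → .  [on edge]
    (4,10)@(9, 21): e=[0,30,-18] → .  [on edge]
    (5,11)@(11, 23): e=[0,42,-30] → .  [on edge]
  covered (2 px):
    . . . . . . .
    . . . . . . .
    . . . . . . .
    . . . . . . .
    . . . . . . .
    . . . . . . .
    . . . . . . .
    . . . . . . .
    . . X X . . .
    . . . . . . .
    . . . . . . .
    . . . . . . .
T1:
  2·area = 28
  edge (12, 16)→(6, 23): d=(-6,7) right/bottom  bias=-1
  edge (6, 23)→(14, 9): d=(8,-14) top-left  bias=+0
  edge (14, 9)→(12, 16): d=(-2,7) right/bottom  bias=-1
    (6,5)@(13, 11): e=[23,2,3] → X
    (6,6)@(13, 13): e=[11,18,-1] → .
    (5,7)@(11, 15): e=[13,6,9] → X
    (6,7)@(13, 15): e=[-1,34,-5] → .
    (5,8)@(11, 17): e=[1,22,5] → X
    (6,8)@(13, 17): e=[-13,50,-9] → .
    (4,9)@(9, 19): e=[3,10,15] → X
    (5,9)@(11, 19): e=[-11,38,1] → .
    (4,10)@(9, 21): e=[-9,26,11] → .
  covered (4 px):
    . . . . . . .
    . . . . . . .
    . . . . . . .
    . . . . . . .
    . . . . . . .
    . . . . . . X
    . . . . . . .
    . . . . . X .
    . . . . . X .
    . . . . X . .
    . . . . . . .
    . . . . . . .
T2:
  2·area = 32
  edge (12, 18)→(2, 10): d=(-10,-8) top-left  bias=+0
  edge (2, 10)→(1, 6): d=(-1,-4) top-left  bias=+0
  edge (1, 6)→(12, 18): d=(11,12) right/bottom  bias=-1
    (1,4)@(3, 9): e=[18,5,9] → X
    (2,4)@(5, 9): e=[34,13,-15] → .
    (1,5)@(3, 11): e=[-2,3,31] → .
    (2,5)@(5, 11): e=[14,11,7] → X
    (3,5)@(7, 11): e=[30,19,-17] → .
    (2,6)@(5, 13): e=[-6,9,29] → .
    (3,6)@(7, 13): e=[10,17,5] → X
    (4,6)@(9, 13): e=[26,25,-19] → .
    (3,7)@(7, 15): e=[-10,15,27] → .
    (4,7)@(9, 15): e=[6,23,3] → X
    (5,7)@(11, 15): e=[22,31,-21] → .
    (4,8)@(9, 17): e=[-14,21,25] → .
  covered (5 px):
    . . . . . . .
    . . . . . . .
    . . . . . . .
    . . . . . . .
    . X . . . . .
    . . X . . . .
    . . . X . . .
    . . . . X . .
    . . . . . X .
    . . . . . . .
    . . . . . . .
    . . . . . . .
T3:
  2·area = 10
  edge (1, 18)→(2, 16): d=(1,-2) top-left  bias=+0
  edge (2, 16)→(12, 6): d=(10,-10) top-left  bias=+0
  edge (12, 6)→(1, 18): d=(-11,12) right/bottom  bias=-1
    (6,2)@(13, 5): e=[11,0,-1] → .  [on edge]
    (5,3)@(11, 7): e=[9,0,1] → X  [on edge]
    (6,3)@(13, 7): e=[13,20,-23] → .
    (4,4)@(9, 9): e=[7,0,3] → X  [on edge]
    (5,4)@(11, 9): e=[11,20,-21] → .
    (3,5)@(7, 11): e=[5,0,5] → X  [on edge]
    (4,5)@(9, 11): e=[9,20,-19] → .
    (2,6)@(5, 13): e=[3,0,7] → X  [on edge]
    (3,6)@(7, 13): e=[7,20,-17] → .
    (1,7)@(3, 15): e=[1,0,9] → X  [on edge]
    (2,7)@(5, 15): e=[5,20,-15] → .
    (0,8)@(1, 17): e=[-1,0,11] → .  [on edge]
  covered (5 px):
    . . . . . . .
    . . . . . . .
    . . . . . . .
    . . . . . X .
    . . . . X . .
    . . . X . . .
    . . X . . . .
    . X . . . . .
    . . . . . . .
    . . . . . . .
    . . . . . . .
    . . . . . . .

Answer: 16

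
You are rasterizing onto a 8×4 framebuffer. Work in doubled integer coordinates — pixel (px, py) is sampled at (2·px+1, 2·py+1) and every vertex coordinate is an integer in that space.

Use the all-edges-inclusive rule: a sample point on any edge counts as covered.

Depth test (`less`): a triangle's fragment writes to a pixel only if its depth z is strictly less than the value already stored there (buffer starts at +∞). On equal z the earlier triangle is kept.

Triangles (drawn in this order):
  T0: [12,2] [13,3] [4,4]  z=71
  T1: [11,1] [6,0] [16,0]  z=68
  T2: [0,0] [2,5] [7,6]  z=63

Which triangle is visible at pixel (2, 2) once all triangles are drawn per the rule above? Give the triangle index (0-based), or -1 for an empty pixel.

T0:
  2·area = 10
  edge (12, 2)→(13, 3): d=(1,1) inclusive
  edge (13, 3)→(4, 4): d=(-9,1) inclusive
  edge (4, 4)→(12, 2): d=(8,-2) inclusive
    (5,0)@(11, 1): e=[0,20,-10] → ·  [on edge]
    (4,1)@(9, 3): e=[4,4,2] → #
    (5,1)@(11, 3): e=[2,2,6] → #
    (6,1)@(13, 3): e=[0,0,10] → #  [on edge]
    (7,1)@(15, 3): e=[-2,-2,14] → ·
    (4,2)@(9, 5): e=[6,-14,18] → ·
    (5,2)@(11, 5): e=[4,-16,22] → ·
    (6,2)@(13, 5): e=[2,-18,26] → ·
    (7,2)@(15, 5): e=[0,-20,30] → ·  [on edge]
  covered (3 px):
    · · · · · · · ·
    · · · · # # # ·
    · · · · · · · ·
    · · · · · · · ·
T1:
  2·area = 10
  edge (11, 1)→(6, 0): d=(-5,-1) inclusive
  edge (6, 0)→(16, 0): d=(10,0) inclusive
  edge (16, 0)→(11, 1): d=(-5,1) inclusive
    (5,0)@(11, 1): e=[0,10,0] → #  [on edge]
    (6,0)@(13, 1): e=[2,10,-2] → ·
    (0,1)@(1, 3): e=[-20,30,0] → ·  [on edge]
    (5,1)@(11, 3): e=[-10,30,-10] → ·
  covered (1 px):
    · · · · · # · ·
    · · · · · · · ·
    · · · · · · · ·
    · · · · · · · ·
T2:
  2·area = 23  (B↔C swapped to make it positive)
  edge (0, 0)→(7, 6): d=(7,6) inclusive
  edge (7, 6)→(2, 5): d=(-5,-1) inclusive
  edge (2, 5)→(0, 0): d=(-2,-5) inclusive
    (0,0)@(1, 1): e=[1,19,3] → #
    (1,0)@(3, 1): e=[-11,21,13] → ·
    (0,1)@(1, 3): e=[15,9,-1] → ·
    (1,1)@(3, 3): e=[3,11,9] → #
    (2,1)@(5, 3): e=[-9,13,19] → ·
    (1,2)@(3, 5): e=[17,1,5] → #
    (2,2)@(5, 5): e=[5,3,15] → #
    (3,2)@(7, 5): e=[-7,5,25] → ·
    (1,3)@(3, 7): e=[31,-9,1] → ·
    (2,3)@(5, 7): e=[19,-7,11] → ·
  covered (4 px):
    # · · · · · · ·
    · # · · · · · ·
    · # # · · · · ·
    · · · · · · · ·

Z-buffer (winner per pixel, '.' = empty):
  2 . . . . 1 . .
  . 2 . . 0 0 0 .
  . 2 2 . . . . .
  . . . . . . . .

Answer: 2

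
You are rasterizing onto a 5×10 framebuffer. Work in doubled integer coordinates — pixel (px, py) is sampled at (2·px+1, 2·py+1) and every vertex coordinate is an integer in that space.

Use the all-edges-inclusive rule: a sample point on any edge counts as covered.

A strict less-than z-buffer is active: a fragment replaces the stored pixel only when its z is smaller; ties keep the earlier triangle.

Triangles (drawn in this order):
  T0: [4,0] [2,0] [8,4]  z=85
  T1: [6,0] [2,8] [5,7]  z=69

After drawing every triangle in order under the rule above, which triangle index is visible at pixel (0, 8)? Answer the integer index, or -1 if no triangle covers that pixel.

T0:
  2·area = 8  (B↔C swapped to make it positive)
  edge (4, 0)→(8, 4): d=(4,4) inclusive
  edge (8, 4)→(2, 0): d=(-6,-4) inclusive
  edge (2, 0)→(4, 0): d=(2,0) inclusive
    (2,0)@(5, 1): e=[0,6,2] → █  [on edge]
    (3,0)@(7, 1): e=[-8,14,2] → ·
    (2,1)@(5, 3): e=[8,-6,6] → ·
    (3,1)@(7, 3): e=[0,2,6] → █  [on edge]
    (4,1)@(9, 3): e=[-8,10,6] → ·
    (3,2)@(7, 5): e=[8,-10,10] → ·
    (4,2)@(9, 5): e=[0,-2,10] → ·  [on edge]
  covered (2 px):
    · · █ · ·
    · · · █ ·
    · · · · ·
    · · · · ·
    · · · · ·
    · · · · ·
    · · · · ·
    · · · · ·
    · · · · ·
    · · · · ·
T1:
  2·area = 20  (B↔C swapped to make it positive)
  edge (6, 0)→(5, 7): d=(-1,7) inclusive
  edge (5, 7)→(2, 8): d=(-3,1) inclusive
  edge (2, 8)→(6, 0): d=(4,-8) inclusive
    (2,1)@(5, 3): e=[4,12,4] → █
    (3,1)@(7, 3): e=[-10,10,20] → ·
    (2,2)@(5, 5): e=[2,6,12] → █
    (3,2)@(7, 5): e=[-12,4,28] → ·
    (1,3)@(3, 7): e=[14,2,4] → █
    (2,3)@(5, 7): e=[0,0,20] → █  [on edge]
    (3,3)@(7, 7): e=[-14,-2,36] → ·
    (1,4)@(3, 9): e=[12,-4,12] → ·
    (2,4)@(5, 9): e=[-2,-6,28] → ·
  covered (4 px):
    · · · · ·
    · · █ · ·
    · · █ · ·
    · █ █ · ·
    · · · · ·
    · · · · ·
    · · · · ·
    · · · · ·
    · · · · ·
    · · · · ·

Z-buffer (winner per pixel, '.' = empty):
  . . 0 . .
  . . 1 0 .
  . . 1 . .
  . 1 1 . .
  . . . . .
  . . . . .
  . . . . .
  . . . . .
  . . . . .
  . . . . .

Answer: -1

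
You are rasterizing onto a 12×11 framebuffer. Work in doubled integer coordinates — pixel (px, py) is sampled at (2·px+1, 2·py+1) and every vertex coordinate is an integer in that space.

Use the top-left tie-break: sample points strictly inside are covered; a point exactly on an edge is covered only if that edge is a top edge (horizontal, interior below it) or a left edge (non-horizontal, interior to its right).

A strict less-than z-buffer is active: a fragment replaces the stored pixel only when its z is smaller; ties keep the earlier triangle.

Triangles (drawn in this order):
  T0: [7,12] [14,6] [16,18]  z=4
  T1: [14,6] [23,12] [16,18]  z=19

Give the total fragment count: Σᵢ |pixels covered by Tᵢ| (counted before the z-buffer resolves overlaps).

T0:
  2·area = 96
  edge (7, 12)→(14, 6): d=(7,-6) top-left  bias=+0
  edge (14, 6)→(16, 18): d=(2,12) right/bottom  bias=-1
  edge (16, 18)→(7, 12): d=(-9,-6) top-left  bias=+0
    (6,3)@(13, 7): e=[1,14,81] → █
    (7,3)@(15, 7): e=[13,-10,93] → ·
    (5,4)@(11, 9): e=[3,42,51] → █
    (7,4)@(15, 9): e=[27,-6,75] → ·
    (4,5)@(9, 11): e=[5,70,21] → █
    (7,5)@(15, 11): e=[41,-2,57] → ·
    (4,6)@(9, 13): e=[19,74,3] → █
    (7,6)@(15, 13): e=[55,2,39] → █
    (8,6)@(17, 13): e=[67,-22,51] → ·
    (4,7)@(9, 15): e=[33,78,-15] → ·
    (5,7)@(11, 15): e=[45,54,-3] → ·
    (6,7)@(13, 15): e=[57,30,9] → █
  covered (13 px):
    · · · · · · · · · · · ·
    · · · · · · · · · · · ·
    · · · · · · · · · · · ·
    · · · · · · █ · · · · ·
    · · · · · █ █ · · · · ·
    · · · · █ █ █ · · · · ·
    · · · · █ █ █ █ · · · ·
    · · · · · · █ █ · · · ·
    · · · · · · · █ · · · ·
    · · · · · · · · · · · ·
    · · · · · · · · · · · ·
T1:
  2·area = 96
  edge (14, 6)→(23, 12): d=(9,6) right/bottom  bias=-1
  edge (23, 12)→(16, 18): d=(-7,6) right/bottom  bias=-1
  edge (16, 18)→(14, 6): d=(-2,-12) top-left  bias=+0
    (7,3)@(15, 7): e=[3,83,10] → █
    (8,3)@(17, 7): e=[-9,71,34] → ·
    (7,4)@(15, 9): e=[21,69,6] → █
    (8,4)@(17, 9): e=[9,57,30] → █
    (9,4)@(19, 9): e=[-3,45,54] → ·
    (7,5)@(15, 11): e=[39,55,2] → █
    (9,5)@(19, 11): e=[15,31,50] → █
    (10,5)@(21, 11): e=[3,19,74] → █
    (11,5)@(23, 11): e=[-9,7,98] → ·
    (7,6)@(15, 13): e=[57,41,-2] → ·
    (8,6)@(17, 13): e=[45,29,22] → █
    (11,6)@(23, 13): e=[9,-7,94] → ·
  covered (13 px):
    · · · · · · · · · · · ·
    · · · · · · · · · · · ·
    · · · · · · · · · · · ·
    · · · · · · · █ · · · ·
    · · · · · · · █ █ · · ·
    · · · · · · · █ █ █ █ ·
    · · · · · · · · █ █ █ ·
    · · · · · · · · █ █ · ·
    · · · · · · · · █ · · ·
    · · · · · · · · · · · ·
    · · · · · · · · · · · ·

Result: 26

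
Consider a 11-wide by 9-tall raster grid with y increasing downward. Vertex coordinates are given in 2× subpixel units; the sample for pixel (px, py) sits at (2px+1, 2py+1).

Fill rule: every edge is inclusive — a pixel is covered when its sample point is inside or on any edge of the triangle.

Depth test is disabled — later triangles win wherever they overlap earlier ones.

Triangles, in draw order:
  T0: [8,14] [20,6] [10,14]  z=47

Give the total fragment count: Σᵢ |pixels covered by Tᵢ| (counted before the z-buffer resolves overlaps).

T0:
  2·area = 16
  edge (8, 14)→(20, 6): d=(12,-8) inclusive
  edge (20, 6)→(10, 14): d=(-10,8) inclusive
  edge (10, 14)→(8, 14): d=(-2,0) inclusive
    (6,5)@(13, 11): e=[4,6,6] → X
    (7,5)@(15, 11): e=[20,-10,6] → .
    (5,6)@(11, 13): e=[12,2,2] → X
    (6,6)@(13, 13): e=[28,-14,2] → .
    (5,7)@(11, 15): e=[36,-18,-2] → .
  covered (2 px):
    . . . . . . . . . . .
    . . . . . . . . . . .
    . . . . . . . . . . .
    . . . . . . . . . . .
    . . . . . . . . . . .
    . . . . . . X . . . .
    . . . . . X . . . . .
    . . . . . . . . . . .
    . . . . . . . . . . .

Result: 2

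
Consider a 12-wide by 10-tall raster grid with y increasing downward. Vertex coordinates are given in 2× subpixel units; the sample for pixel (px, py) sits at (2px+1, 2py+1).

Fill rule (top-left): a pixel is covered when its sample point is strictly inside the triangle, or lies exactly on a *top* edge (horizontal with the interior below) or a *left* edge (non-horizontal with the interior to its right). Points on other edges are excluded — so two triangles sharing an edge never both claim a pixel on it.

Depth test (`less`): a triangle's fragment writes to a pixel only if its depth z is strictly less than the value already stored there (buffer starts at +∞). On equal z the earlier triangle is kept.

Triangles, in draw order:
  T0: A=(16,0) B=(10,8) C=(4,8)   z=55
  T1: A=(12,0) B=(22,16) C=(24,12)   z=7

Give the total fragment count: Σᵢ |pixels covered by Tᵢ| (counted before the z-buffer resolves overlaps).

T0:
  2·area = 48
  edge (16, 0)→(10, 8): d=(-6,8) right/bottom  bias=-1
  edge (10, 8)→(4, 8): d=(-6,0) right/bottom  bias=-1
  edge (4, 8)→(16, 0): d=(12,-8) top-left  bias=+0
    (7,0)@(15, 1): e=[2,42,4] → #
    (8,0)@(17, 1): e=[-14,42,20] → ·
    (6,1)@(13, 3): e=[6,30,12] → #
    (7,1)@(15, 3): e=[-10,30,28] → ·
    (4,2)@(9, 5): e=[26,18,4] → #
    (5,2)@(11, 5): e=[10,18,20] → #
    (6,2)@(13, 5): e=[-6,18,36] → ·
    (3,3)@(7, 7): e=[30,6,12] → #
    (5,3)@(11, 7): e=[-2,6,44] → ·
    (3,4)@(7, 9): e=[18,-6,36] → ·
    (4,4)@(9, 9): e=[2,-6,52] → ·
  covered (6 px):
    · · · · · · · # · · · ·
    · · · · · · # · · · · ·
    · · · · # # · · · · · ·
    · · · # # · · · · · · ·
    · · · · · · · · · · · ·
    · · · · · · · · · · · ·
    · · · · · · · · · · · ·
    · · · · · · · · · · · ·
    · · · · · · · · · · · ·
    · · · · · · · · · · · ·
T1:
  2·area = 72  (B↔C swapped to make it positive)
  edge (12, 0)→(24, 12): d=(12,12) right/bottom  bias=-1
  edge (24, 12)→(22, 16): d=(-2,4) right/bottom  bias=-1
  edge (22, 16)→(12, 0): d=(-10,-16) top-left  bias=+0
    (6,0)@(13, 1): e=[0,66,6] → ·  [on edge]
    (7,1)@(15, 3): e=[0,54,18] → ·  [on edge]
    (8,2)@(17, 5): e=[0,42,30] → ·  [on edge]
    (8,3)@(17, 7): e=[24,38,10] → #
    (9,3)@(19, 7): e=[0,30,42] → ·  [on edge]
    (8,4)@(17, 9): e=[48,34,-10] → ·
    (9,4)@(19, 9): e=[24,26,22] → #
    (10,4)@(21, 9): e=[0,18,54] → ·  [on edge]
    (9,5)@(19, 11): e=[48,22,2] → #
    (10,5)@(21, 11): e=[24,14,34] → #
    (11,5)@(23, 11): e=[0,6,66] → ·  [on edge]
    (9,6)@(19, 13): e=[72,18,-18] → ·
  covered (6 px):
    · · · · · · · · · · · ·
    · · · · · · · · · · · ·
    · · · · · · · · · · · ·
    · · · · · · · · # · · ·
    · · · · · · · · · # · ·
    · · · · · · · · · # # ·
    · · · · · · · · · · # #
    · · · · · · · · · · · ·
    · · · · · · · · · · · ·
    · · · · · · · · · · · ·

Answer: 12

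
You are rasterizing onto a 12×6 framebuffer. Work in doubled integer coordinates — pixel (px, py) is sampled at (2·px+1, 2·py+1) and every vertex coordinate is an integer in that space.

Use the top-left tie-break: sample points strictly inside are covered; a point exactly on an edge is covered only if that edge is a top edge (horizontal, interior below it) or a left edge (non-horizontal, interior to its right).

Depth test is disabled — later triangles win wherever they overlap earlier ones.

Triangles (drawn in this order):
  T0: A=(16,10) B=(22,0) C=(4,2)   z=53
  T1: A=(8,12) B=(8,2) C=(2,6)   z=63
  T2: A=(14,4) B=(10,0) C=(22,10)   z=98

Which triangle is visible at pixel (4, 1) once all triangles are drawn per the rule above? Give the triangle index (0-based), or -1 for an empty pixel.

T0:
  2·area = 168  (B↔C swapped to make it positive)
  edge (16, 10)→(4, 2): d=(-12,-8) top-left  bias=+0
  edge (4, 2)→(22, 0): d=(18,-2) top-left  bias=+0
  edge (22, 0)→(16, 10): d=(-6,10) right/bottom  bias=-1
    (6,0)@(13, 1): e=[84,0,84] → #  [on edge]
    (7,0)@(15, 1): e=[100,4,64] → #
    (8,0)@(17, 1): e=[116,8,44] → #
    (9,0)@(19, 1): e=[132,12,24] → #
    (10,0)@(21, 1): e=[148,16,4] → #
    (11,0)@(23, 1): e=[164,20,-16] → ·
    (3,1)@(7, 3): e=[12,24,132] → #
    (4,1)@(9, 3): e=[28,28,112] → #
    (5,1)@(11, 3): e=[44,32,92] → #
    (10,1)@(21, 3): e=[124,52,-8] → ·
    (3,2)@(7, 5): e=[-12,60,120] → ·
    (4,2)@(9, 5): e=[4,64,100] → #
    (9,2)@(19, 5): e=[84,84,0] → ·  [on edge]
  covered (21 px):
    · · · · · · # # # # # ·
    · · · # # # # # # # · ·
    · · · · # # # # # · · ·
    · · · · · · # # # · · ·
    · · · · · · · # · · · ·
    · · · · · · · · · · · ·
T1:
  2·area = 60  (B↔C swapped to make it positive)
  edge (8, 12)→(2, 6): d=(-6,-6) top-left  bias=+0
  edge (2, 6)→(8, 2): d=(6,-4) top-left  bias=+0
  edge (8, 2)→(8, 12): d=(0,10) right/bottom  bias=-1
    (3,1)@(7, 3): e=[48,2,10] → #
    (4,1)@(9, 3): e=[60,10,-10] → ·
    (0,2)@(1, 5): e=[0,-10,70] → ·  [on edge]
    (2,2)@(5, 5): e=[24,6,30] → #
    (4,2)@(9, 5): e=[48,22,-10] → ·
    (1,3)@(3, 7): e=[0,10,50] → #  [on edge]
    (4,3)@(9, 7): e=[36,34,-10] → ·
    (1,4)@(3, 9): e=[-12,22,50] → ·
    (2,4)@(5, 9): e=[0,30,30] → #  [on edge]
    (4,4)@(9, 9): e=[24,46,-10] → ·
    (2,5)@(5, 11): e=[-12,42,30] → ·
    (3,5)@(7, 11): e=[0,50,10] → #  [on edge]
  covered (9 px):
    · · · · · · · · · · · ·
    · · · # · · · · · · · ·
    · · # # · · · · · · · ·
    · # # # · · · · · · · ·
    · · # # · · · · · · · ·
    · · · # · · · · · · · ·
T2:
  2·area = 8
  edge (14, 4)→(10, 0): d=(-4,-4) top-left  bias=+0
  edge (10, 0)→(22, 10): d=(12,10) right/bottom  bias=-1
  edge (22, 10)→(14, 4): d=(-8,-6) top-left  bias=+0
    (5,0)@(11, 1): e=[0,2,6] → #  [on edge]
    (6,0)@(13, 1): e=[8,-18,18] → ·
    (5,1)@(11, 3): e=[-8,26,-10] → ·
    (6,1)@(13, 3): e=[0,6,2] → #  [on edge]
    (7,1)@(15, 3): e=[8,-14,14] → ·
    (6,2)@(13, 5): e=[-8,30,-14] → ·
    (7,2)@(15, 5): e=[0,10,-2] → ·  [on edge]
    (8,3)@(17, 7): e=[0,14,-6] → ·  [on edge]
    (9,4)@(19, 9): e=[0,18,-10] → ·  [on edge]
    (10,5)@(21, 11): e=[0,22,-14] → ·  [on edge]
  covered (2 px):
    · · · · · # · · · · · ·
    · · · · · · # · · · · ·
    · · · · · · · · · · · ·
    · · · · · · · · · · · ·
    · · · · · · · · · · · ·
    · · · · · · · · · · · ·

Z-buffer (winner per pixel, '.' = empty):
  . . . . . 2 0 0 0 0 0 .
  . . . 1 0 0 2 0 0 0 . .
  . . 1 1 0 0 0 0 0 . . .
  . 1 1 1 . . 0 0 0 . . .
  . . 1 1 . . . 0 . . . .
  . . . 1 . . . . . . . .

Final: 0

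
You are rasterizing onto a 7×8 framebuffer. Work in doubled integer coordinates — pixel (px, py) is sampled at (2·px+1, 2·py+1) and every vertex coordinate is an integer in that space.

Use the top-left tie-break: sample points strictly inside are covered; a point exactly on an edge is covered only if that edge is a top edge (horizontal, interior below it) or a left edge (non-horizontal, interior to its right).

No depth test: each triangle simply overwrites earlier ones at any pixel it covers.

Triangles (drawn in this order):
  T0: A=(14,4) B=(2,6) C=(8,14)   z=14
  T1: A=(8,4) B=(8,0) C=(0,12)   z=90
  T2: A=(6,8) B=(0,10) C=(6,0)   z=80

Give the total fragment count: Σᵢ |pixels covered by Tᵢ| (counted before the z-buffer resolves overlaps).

T0:
  2·area = 108  (B↔C swapped to make it positive)
  edge (14, 4)→(8, 14): d=(-6,10) right/bottom  bias=-1
  edge (8, 14)→(2, 6): d=(-6,-8) top-left  bias=+0
  edge (2, 6)→(14, 4): d=(12,-2) top-left  bias=+0
    (4,2)@(9, 5): e=[44,62,2] → X
    (5,2)@(11, 5): e=[24,78,6] → X
    (6,2)@(13, 5): e=[4,94,10] → X
    (1,3)@(3, 7): e=[92,2,14] → X
    (2,3)@(5, 7): e=[72,18,18] → X
    (3,3)@(7, 7): e=[52,34,22] → X
    (6,3)@(13, 7): e=[-8,82,34] → .
    (1,4)@(3, 9): e=[80,-10,38] → .
    (2,4)@(5, 9): e=[60,6,42] → X
    (5,4)@(11, 9): e=[0,54,54] → .  [on edge]
    (2,5)@(5, 11): e=[48,-6,66] → .
    (3,5)@(7, 11): e=[28,10,70] → X
  covered (13 px):
    . . . . . . .
    . . . . . . .
    . . . . X X X
    . X X X X X .
    . . X X X . .
    . . . X X . .
    . . . . . . .
    . . . . . . .
T1:
  2·area = 32  (B↔C swapped to make it positive)
  edge (8, 4)→(0, 12): d=(-8,8) right/bottom  bias=-1
  edge (0, 12)→(8, 0): d=(8,-12) top-left  bias=+0
  edge (8, 0)→(8, 4): d=(0,4) right/bottom  bias=-1
    (5,0)@(11, 1): e=[0,44,-12] → .  [on edge]
    (3,1)@(7, 3): e=[16,12,4] → X
    (4,1)@(9, 3): e=[0,36,-4] → .  [on edge]
    (2,2)@(5, 5): e=[16,4,12] → X
    (3,2)@(7, 5): e=[0,28,4] → .  [on edge]
    (2,3)@(5, 7): e=[0,20,12] → .  [on edge]
    (1,4)@(3, 9): e=[0,12,20] → .  [on edge]
    (0,5)@(1, 11): e=[0,4,28] → .  [on edge]
  covered (2 px):
    . . . . . . .
    . . . X . . .
    . . X . . . .
    . . . . . . .
    . . . . . . .
    . . . . . . .
    . . . . . . .
    . . . . . . .
T2:
  2·area = 48
  edge (6, 8)→(0, 10): d=(-6,2) right/bottom  bias=-1
  edge (0, 10)→(6, 0): d=(6,-10) top-left  bias=+0
  edge (6, 0)→(6, 8): d=(0,8) right/bottom  bias=-1
    (2,1)@(5, 3): e=[32,8,8] → X
    (3,1)@(7, 3): e=[28,28,-8] → .
    (1,2)@(3, 5): e=[24,0,24] → X  [on edge]
    (3,2)@(7, 5): e=[16,40,-8] → .
    (1,3)@(3, 7): e=[12,12,24] → X
    (3,3)@(7, 7): e=[4,52,-8] → .
    (4,3)@(9, 7): e=[0,72,-24] → .  [on edge]
    (0,4)@(1, 9): e=[4,4,40] → X
    (1,4)@(3, 9): e=[0,24,24] → .  [on edge]
    (2,4)@(5, 9): e=[-4,44,8] → .
    (0,5)@(1, 11): e=[-8,16,40] → .
  covered (6 px):
    . . . . . . .
    . . X . . . .
    . X X . . . .
    . X X . . . .
    X . . . . . .
    . . . . . . .
    . . . . . . .
    . . . . . . .

Result: 21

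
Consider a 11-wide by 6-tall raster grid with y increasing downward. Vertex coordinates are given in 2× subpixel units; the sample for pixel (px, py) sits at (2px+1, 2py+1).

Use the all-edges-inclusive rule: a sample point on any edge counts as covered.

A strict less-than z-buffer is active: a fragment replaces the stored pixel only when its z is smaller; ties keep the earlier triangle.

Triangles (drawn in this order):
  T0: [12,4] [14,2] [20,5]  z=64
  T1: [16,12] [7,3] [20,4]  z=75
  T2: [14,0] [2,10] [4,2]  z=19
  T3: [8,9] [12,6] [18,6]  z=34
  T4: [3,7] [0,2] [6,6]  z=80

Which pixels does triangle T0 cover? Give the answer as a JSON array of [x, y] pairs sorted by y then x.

T0:
  2·area = 18
  edge (12, 4)→(14, 2): d=(2,-2) inclusive
  edge (14, 2)→(20, 5): d=(6,3) inclusive
  edge (20, 5)→(12, 4): d=(-8,-1) inclusive
    (7,0)@(15, 1): e=[0,-9,27] → ·  [on edge]
    (6,1)@(13, 3): e=[0,9,9] → █  [on edge]
    (7,1)@(15, 3): e=[4,3,11] → █
    (8,1)@(17, 3): e=[8,-3,13] → ·
    (5,2)@(11, 5): e=[0,27,-9] → ·  [on edge]
    (6,2)@(13, 5): e=[4,21,-7] → ·
    (7,2)@(15, 5): e=[8,15,-5] → ·
    (4,3)@(9, 7): e=[0,45,-27] → ·  [on edge]
    (3,4)@(7, 9): e=[0,63,-45] → ·  [on edge]
    (2,5)@(5, 11): e=[0,81,-63] → ·  [on edge]
  covered (2 px):
    · · · · · · · · · · ·
    · · · · · · █ █ · · ·
    · · · · · · · · · · ·
    · · · · · · · · · · ·
    · · · · · · · · · · ·
    · · · · · · · · · · ·
T1:
  2·area = 108
  edge (16, 12)→(7, 3): d=(-9,-9) inclusive
  edge (7, 3)→(20, 4): d=(13,1) inclusive
  edge (20, 4)→(16, 12): d=(-4,8) inclusive
    (2,0)@(5, 1): e=[0,-24,132] → ·  [on edge]
    (3,1)@(7, 3): e=[0,0,108] → █  [on edge]
    (4,1)@(9, 3): e=[18,-2,92] → ·
    (3,2)@(7, 5): e=[-18,26,100] → ·
    (4,2)@(9, 5): e=[0,24,84] → █  [on edge]
    (5,2)@(11, 5): e=[18,22,68] → █
    (6,2)@(13, 5): e=[36,20,52] → █
    (7,2)@(15, 5): e=[54,18,36] → █
    (8,2)@(17, 5): e=[72,16,20] → █
    (9,2)@(19, 5): e=[90,14,4] → █
    (10,2)@(21, 5): e=[108,12,-12] → ·
    (4,3)@(9, 7): e=[-18,50,76] → ·
    (5,3)@(11, 7): e=[0,48,60] → █  [on edge]
    (6,4)@(13, 9): e=[0,72,36] → █  [on edge]
    (7,5)@(15, 11): e=[0,96,12] → █  [on edge]
  covered (15 px):
    · · · · · · · · · · ·
    · · · █ · · · · · · ·
    · · · · █ █ █ █ █ █ ·
    · · · · · █ █ █ █ · ·
    · · · · · · █ █ █ · ·
    · · · · · · · █ · · ·
T2:
  2·area = 76
  edge (14, 0)→(2, 10): d=(-12,10) inclusive
  edge (2, 10)→(4, 2): d=(2,-8) inclusive
  edge (4, 2)→(14, 0): d=(10,-2) inclusive
    (4,0)@(9, 1): e=[38,38,0] → █  [on edge]
    (5,0)@(11, 1): e=[18,54,4] → █
    (6,0)@(13, 1): e=[-2,70,8] → ·
    (2,1)@(5, 3): e=[54,10,12] → █
    (3,1)@(7, 3): e=[34,26,16] → █
    (5,1)@(11, 3): e=[-6,58,24] → ·
    (2,2)@(5, 5): e=[30,14,32] → █
    (4,2)@(9, 5): e=[-10,46,40] → ·
    (1,3)@(3, 7): e=[26,2,48] → █
    (3,3)@(7, 7): e=[-14,34,56] → ·
    (1,4)@(3, 9): e=[2,6,68] → █
    (2,4)@(5, 9): e=[-18,22,72] → ·
  covered (10 px):
    · · · · █ █ · · · · ·
    · · █ █ █ · · · · · ·
    · · █ █ · · · · · · ·
    · █ █ · · · · · · · ·
    · █ · · · · · · · · ·
    · · · · · · · · · · ·
T3:
  2·area = 18
  edge (8, 9)→(12, 6): d=(4,-3) inclusive
  edge (12, 6)→(18, 6): d=(6,0) inclusive
  edge (18, 6)→(8, 9): d=(-10,3) inclusive
    (5,3)@(11, 7): e=[1,6,11] → █
    (6,3)@(13, 7): e=[7,6,5] → █
    (7,3)@(15, 7): e=[13,6,-1] → ·
    (5,4)@(11, 9): e=[9,18,-9] → ·
    (6,4)@(13, 9): e=[15,18,-15] → ·
  covered (2 px):
    · · · · · · · · · · ·
    · · · · · · · · · · ·
    · · · · · · · · · · ·
    · · · · · █ █ · · · ·
    · · · · · · · · · · ·
    · · · · · · · · · · ·
T4:
  2·area = 18
  edge (3, 7)→(0, 2): d=(-3,-5) inclusive
  edge (0, 2)→(6, 6): d=(6,4) inclusive
  edge (6, 6)→(3, 7): d=(-3,1) inclusive
    (10,0)@(21, 1): e=[108,-90,0] → ·  [on edge]
    (0,1)@(1, 3): e=[2,2,14] → █
    (1,1)@(3, 3): e=[12,-6,12] → ·
    (7,1)@(15, 3): e=[72,-54,0] → ·  [on edge]
    (0,2)@(1, 5): e=[-4,14,8] → ·
    (1,2)@(3, 5): e=[6,6,6] → █
    (2,2)@(5, 5): e=[16,-2,4] → ·
    (4,2)@(9, 5): e=[36,-18,0] → ·  [on edge]
    (1,3)@(3, 7): e=[0,18,0] → █  [on edge]
    (2,3)@(5, 7): e=[10,10,-2] → ·
    (1,4)@(3, 9): e=[-6,30,-6] → ·
  covered (3 px):
    · · · · · · · · · · ·
    █ · · · · · · · · · ·
    · █ · · · · · · · · ·
    · █ · · · · · · · · ·
    · · · · · · · · · · ·
    · · · · · · · · · · ·

Final: [[6,1],[7,1]]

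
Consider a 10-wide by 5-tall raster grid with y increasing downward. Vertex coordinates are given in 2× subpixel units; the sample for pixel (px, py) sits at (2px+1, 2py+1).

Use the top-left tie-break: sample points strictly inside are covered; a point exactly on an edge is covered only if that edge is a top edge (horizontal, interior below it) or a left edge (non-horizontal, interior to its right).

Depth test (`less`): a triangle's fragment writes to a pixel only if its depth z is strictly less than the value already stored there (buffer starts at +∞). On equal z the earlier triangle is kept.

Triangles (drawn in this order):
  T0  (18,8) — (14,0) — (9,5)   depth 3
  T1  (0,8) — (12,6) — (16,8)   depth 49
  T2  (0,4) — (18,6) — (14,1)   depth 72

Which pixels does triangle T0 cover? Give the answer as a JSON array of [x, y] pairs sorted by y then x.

T0:
  2·area = 60  (B↔C swapped to make it positive)
  edge (18, 8)→(9, 5): d=(-9,-3) top-left  bias=+0
  edge (9, 5)→(14, 0): d=(5,-5) top-left  bias=+0
  edge (14, 0)→(18, 8): d=(4,8) right/bottom  bias=-1
    (6,0)@(13, 1): e=[48,0,12] → #  [on edge]
    (7,0)@(15, 1): e=[54,10,-4] → ·
    (1,1)@(3, 3): e=[0,-40,100] → ·  [on edge]
    (5,1)@(11, 3): e=[24,0,36] → #  [on edge]
    (7,1)@(15, 3): e=[36,20,4] → #
    (8,1)@(17, 3): e=[42,30,-12] → ·
    (4,2)@(9, 5): e=[0,0,60] → #  [on edge]
    (8,2)@(17, 5): e=[24,40,-4] → ·
    (3,3)@(7, 7): e=[-24,0,84] → ·  [on edge]
    (4,3)@(9, 7): e=[-18,10,68] → ·
    (5,3)@(11, 7): e=[-12,20,52] → ·
    (6,3)@(13, 7): e=[-6,30,36] → ·
    (7,3)@(15, 7): e=[0,40,20] → #  [on edge]
    (2,4)@(5, 9): e=[-48,0,108] → ·  [on edge]
  covered (10 px):
    · · · · · · # · · ·
    · · · · · # # # · ·
    · · · · # # # # · ·
    · · · · · · · # # ·
    · · · · · · · · · ·
T1:
  2·area = 32
  edge (0, 8)→(12, 6): d=(12,-2) top-left  bias=+0
  edge (12, 6)→(16, 8): d=(4,2) right/bottom  bias=-1
  edge (16, 8)→(0, 8): d=(-16,0) right/bottom  bias=-1
    (3,3)@(7, 7): e=[2,14,16] → #
    (4,3)@(9, 7): e=[6,10,16] → #
    (5,3)@(11, 7): e=[10,6,16] → #
    (6,3)@(13, 7): e=[14,2,16] → #
    (7,3)@(15, 7): e=[18,-2,16] → ·
    (3,4)@(7, 9): e=[26,22,-16] → ·
    (4,4)@(9, 9): e=[30,18,-16] → ·
    (5,4)@(11, 9): e=[34,14,-16] → ·
    (6,4)@(13, 9): e=[38,10,-16] → ·
  covered (4 px):
    · · · · · · · · · ·
    · · · · · · · · · ·
    · · · · · · · · · ·
    · · · # # # # · · ·
    · · · · · · · · · ·
T2:
  2·area = 82  (B↔C swapped to make it positive)
  edge (0, 4)→(14, 1): d=(14,-3) top-left  bias=+0
  edge (14, 1)→(18, 6): d=(4,5) right/bottom  bias=-1
  edge (18, 6)→(0, 4): d=(-18,-2) top-left  bias=+0
    (2,1)@(5, 3): e=[1,53,28] → #
    (3,1)@(7, 3): e=[7,43,32] → #
    (4,1)@(9, 3): e=[13,33,36] → #
    (5,1)@(11, 3): e=[19,23,40] → #
    (6,1)@(13, 3): e=[25,13,44] → #
    (7,1)@(15, 3): e=[31,3,48] → #
    (8,1)@(17, 3): e=[37,-7,52] → ·
    (2,2)@(5, 5): e=[29,61,-8] → ·
    (3,2)@(7, 5): e=[35,51,-4] → ·
    (4,2)@(9, 5): e=[41,41,0] → #  [on edge]
    (8,2)@(17, 5): e=[65,1,16] → #
    (9,2)@(19, 5): e=[71,-9,20] → ·
  covered (11 px):
    · · · · · · · · · ·
    · · # # # # # # · ·
    · · · · # # # # # ·
    · · · · · · · · · ·
    · · · · · · · · · ·

Answer: [[6,0],[5,1],[6,1],[7,1],[4,2],[5,2],[6,2],[7,2],[7,3],[8,3]]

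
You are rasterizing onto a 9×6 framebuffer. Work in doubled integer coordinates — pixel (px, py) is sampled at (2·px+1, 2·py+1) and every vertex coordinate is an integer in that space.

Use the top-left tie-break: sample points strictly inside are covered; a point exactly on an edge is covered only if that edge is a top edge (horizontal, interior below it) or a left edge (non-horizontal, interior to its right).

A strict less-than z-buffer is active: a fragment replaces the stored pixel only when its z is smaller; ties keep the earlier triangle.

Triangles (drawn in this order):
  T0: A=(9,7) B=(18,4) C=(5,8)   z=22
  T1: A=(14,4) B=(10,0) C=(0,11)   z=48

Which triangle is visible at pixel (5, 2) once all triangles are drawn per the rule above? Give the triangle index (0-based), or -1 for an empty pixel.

T0:
  2·area = 3  (B↔C swapped to make it positive)
  edge (9, 7)→(5, 8): d=(-4,1) right/bottom  bias=-1
  edge (5, 8)→(18, 4): d=(13,-4) top-left  bias=+0
  edge (18, 4)→(9, 7): d=(-9,3) right/bottom  bias=-1
    (7,2)@(15, 5): e=[2,1,0] → ·  [on edge]
    (8,2)@(17, 5): e=[0,9,-6] → ·  [on edge]
    (4,3)@(9, 7): e=[0,3,0] → ·  [on edge]
    (0,4)@(1, 9): e=[0,-3,6] → ·  [on edge]
    (1,4)@(3, 9): e=[-2,5,0] → ·  [on edge]
  covered (0 px):
    · · · · · · · · ·
    · · · · · · · · ·
    · · · · · · · · ·
    · · · · · · · · ·
    · · · · · · · · ·
    · · · · · · · · ·
T1:
  2·area = 84  (B↔C swapped to make it positive)
  edge (14, 4)→(0, 11): d=(-14,7) right/bottom  bias=-1
  edge (0, 11)→(10, 0): d=(10,-11) top-left  bias=+0
  edge (10, 0)→(14, 4): d=(4,4) right/bottom  bias=-1
    (5,0)@(11, 1): e=[63,21,0] → ·  [on edge]
    (4,1)@(9, 3): e=[49,19,16] → #
    (5,1)@(11, 3): e=[35,41,8] → #
    (6,1)@(13, 3): e=[21,63,0] → ·  [on edge]
    (3,2)@(7, 5): e=[35,17,32] → #
    (6,2)@(13, 5): e=[-7,83,8] → ·
    (7,2)@(15, 5): e=[-21,105,0] → ·  [on edge]
    (2,3)@(5, 7): e=[21,15,48] → #
    (4,3)@(9, 7): e=[-7,59,32] → ·
    (5,3)@(11, 7): e=[-21,81,24] → ·
    (8,3)@(17, 7): e=[-63,147,0] → ·  [on edge]
    (1,4)@(3, 9): e=[7,13,64] → #
  covered (8 px):
    · · · · · · · · ·
    · · · · # # · · ·
    · · · # # # · · ·
    · · # # · · · · ·
    · # · · · · · · ·
    · · · · · · · · ·

Z-buffer (winner per pixel, '.' = empty):
  . . . . . . . . .
  . . . . 1 1 . . .
  . . . 1 1 1 . . .
  . . 1 1 . . . . .
  . 1 . . . . . . .
  . . . . . . . . .

Result: 1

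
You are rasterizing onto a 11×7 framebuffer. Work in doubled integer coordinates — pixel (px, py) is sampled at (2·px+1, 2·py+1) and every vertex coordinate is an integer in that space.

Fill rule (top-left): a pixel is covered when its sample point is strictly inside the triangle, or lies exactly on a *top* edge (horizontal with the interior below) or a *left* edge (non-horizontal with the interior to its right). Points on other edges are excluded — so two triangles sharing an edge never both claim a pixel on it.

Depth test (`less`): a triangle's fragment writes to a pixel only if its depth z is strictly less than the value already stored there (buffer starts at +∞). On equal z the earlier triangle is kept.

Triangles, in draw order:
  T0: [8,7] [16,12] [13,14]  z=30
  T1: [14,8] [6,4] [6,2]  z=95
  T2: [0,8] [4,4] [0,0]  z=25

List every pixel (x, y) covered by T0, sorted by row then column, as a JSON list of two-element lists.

T0:
  2·area = 31
  edge (8, 7)→(16, 12): d=(8,5) right/bottom  bias=-1
  edge (16, 12)→(13, 14): d=(-3,2) right/bottom  bias=-1
  edge (13, 14)→(8, 7): d=(-5,-7) top-left  bias=+0
    (5,4)@(11, 9): e=[1,19,11] → X
    (6,4)@(13, 9): e=[-9,15,25] → .
    (5,5)@(11, 11): e=[17,13,1] → X
    (6,5)@(13, 11): e=[7,9,15] → X
    (7,5)@(15, 11): e=[-3,5,29] → .
    (5,6)@(11, 13): e=[33,7,-9] → .
    (6,6)@(13, 13): e=[23,3,5] → X
    (7,6)@(15, 13): e=[13,-1,19] → .
  covered (4 px):
    . . . . . . . . . . .
    . . . . . . . . . . .
    . . . . . . . . . . .
    . . . . . . . . . . .
    . . . . . X . . . . .
    . . . . . X X . . . .
    . . . . . . X . . . .
T1:
  2·area = 16
  edge (14, 8)→(6, 4): d=(-8,-4) top-left  bias=+0
  edge (6, 4)→(6, 2): d=(0,-2) top-left  bias=+0
  edge (6, 2)→(14, 8): d=(8,6) right/bottom  bias=-1
    (3,1)@(7, 3): e=[12,2,2] → X
    (4,1)@(9, 3): e=[20,6,-10] → .
    (3,2)@(7, 5): e=[-4,2,18] → .
    (4,2)@(9, 5): e=[4,6,6] → X
    (5,2)@(11, 5): e=[12,10,-6] → .
    (4,3)@(9, 7): e=[-12,6,22] → .
  covered (2 px):
    . . . . . . . . . . .
    . . . X . . . . . . .
    . . . . X . . . . . .
    . . . . . . . . . . .
    . . . . . . . . . . .
    . . . . . . . . . . .
    . . . . . . . . . . .
T2:
  2·area = 32  (B↔C swapped to make it positive)
  edge (0, 8)→(0, 0): d=(0,-8) top-left  bias=+0
  edge (0, 0)→(4, 4): d=(4,4) right/bottom  bias=-1
  edge (4, 4)→(0, 8): d=(-4,4) right/bottom  bias=-1
    (0,0)@(1, 1): e=[8,0,24] → .  [on edge]
    (3,0)@(7, 1): e=[56,-24,0] → .  [on edge]
    (0,1)@(1, 3): e=[8,8,16] → X
    (1,1)@(3, 3): e=[24,0,8] → .  [on edge]
    (2,1)@(5, 3): e=[40,-8,0] → .  [on edge]
    (0,2)@(1, 5): e=[8,16,8] → X
    (1,2)@(3, 5): e=[24,8,0] → .  [on edge]
    (2,2)@(5, 5): e=[40,0,-8] → .  [on edge]
    (0,3)@(1, 7): e=[8,24,0] → .  [on edge]
    (3,3)@(7, 7): e=[56,0,-24] → .  [on edge]
    (4,4)@(9, 9): e=[72,0,-40] → .  [on edge]
    (5,5)@(11, 11): e=[88,0,-56] → .  [on edge]
    (6,6)@(13, 13): e=[104,0,-72] → .  [on edge]
  covered (2 px):
    . . . . . . . . . . .
    X . . . . . . . . . .
    X . . . . . . . . . .
    . . . . . . . . . . .
    . . . . . . . . . . .
    . . . . . . . . . . .
    . . . . . . . . . . .

Answer: [[5,4],[5,5],[6,5],[6,6]]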